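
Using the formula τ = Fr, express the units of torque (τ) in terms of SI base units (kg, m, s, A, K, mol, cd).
Units of each symbol in τ = Fr:
  F (force): kg·m/s²
  r (lever arm): m

Multiplying the contributions: [kg·m/s²] · [m]
Adding exponents of each base unit: kg: 1, m: 2, s: -2
SI base units of torque: kg·m²/s²

Answer: kg·m²/s²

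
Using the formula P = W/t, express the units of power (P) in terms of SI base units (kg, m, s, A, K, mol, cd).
Units of each symbol in P = W/t:
  W (work): kg·m²/s²
  t (time): s  → in the denominator, contributes 1/s

Multiplying the contributions: [kg·m²/s²] · [1/s]
Adding exponents of each base unit: kg: 1, m: 2, s: -3
SI base units of power: kg·m²/s³

Answer: kg·m²/s³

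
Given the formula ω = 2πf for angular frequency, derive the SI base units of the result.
Units of each symbol in ω = 2πf:
  f (frequency): 1/s
  The factor 2π is dimensionless.

Multiplying the contributions: [1/s]
Adding exponents of each base unit: s: -1
SI base units of angular frequency: 1/s

Answer: 1/s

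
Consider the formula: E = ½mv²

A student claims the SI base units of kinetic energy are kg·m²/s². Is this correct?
Units of each symbol in E = ½mv²:
  m (mass): kg
  v (speed): m/s  → to the power 2, contributes m²/s²
  The factor ½ is dimensionless.

Multiplying the contributions: [kg] · [m²/s²]
Adding exponents of each base unit: kg: 1, m: 2, s: -2
SI base units of kinetic energy: kg·m²/s²

The claimed units kg·m²/s² match the derived units, so the claim is correct.

Answer: Yes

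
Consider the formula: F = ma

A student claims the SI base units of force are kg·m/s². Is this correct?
Units of each symbol in F = ma:
  m (mass): kg
  a (acceleration): m/s²

Multiplying the contributions: [kg] · [m/s²]
Adding exponents of each base unit: kg: 1, m: 1, s: -2
SI base units of force: kg·m/s²

The claimed units kg·m/s² match the derived units, so the claim is correct.

Answer: Yes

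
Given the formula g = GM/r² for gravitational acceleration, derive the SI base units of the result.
Units of each symbol in g = GM/r²:
  G (gravitational constant): m³/(kg·s²)
  M (mass): kg
  r (distance): m  → to the power 2 in the denominator, contributes 1/m²

Multiplying the contributions: [m³/(kg·s²)] · [kg] · [1/m²]
Adding exponents of each base unit: m: 1, s: -2
SI base units of gravitational acceleration: m/s²

Answer: m/s²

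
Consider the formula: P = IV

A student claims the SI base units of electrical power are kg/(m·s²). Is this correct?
Units of each symbol in P = IV:
  I (current): A
  V (voltage, in volts): kg·m²/(s³·A)

Multiplying the contributions: [A] · [kg·m²/(s³·A)]
Adding exponents of each base unit: kg: 1, m: 2, s: -3
SI base units of electrical power: kg·m²/s³

The claimed units kg/(m·s²) (exponents kg: 1, m: -1, s: -2) do not match the derived units kg·m²/s³ (exponents kg: 1, m: 2, s: -3), so the claim is incorrect.

Answer: No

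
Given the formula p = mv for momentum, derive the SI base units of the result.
Units of each symbol in p = mv:
  m (mass): kg
  v (velocity): m/s

Multiplying the contributions: [kg] · [m/s]
Adding exponents of each base unit: kg: 1, m: 1, s: -1
SI base units of momentum: kg·m/s

Answer: kg·m/s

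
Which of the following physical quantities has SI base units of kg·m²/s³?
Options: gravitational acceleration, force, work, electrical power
Checking the SI base units of each option:
  gravitational acceleration (g = GM/r²): m/s²  ✗
  force (F = ma): kg·m/s²  ✗
  work (W = Fd): kg·m²/s²  ✗
  electrical power (P = IV): kg·m²/s³  ✓ matches

Only electrical power has units kg·m²/s³.

Answer: electrical power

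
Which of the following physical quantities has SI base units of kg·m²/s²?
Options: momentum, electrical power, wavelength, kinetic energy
Checking the SI base units of each option:
  momentum (p = mv): kg·m/s  ✗
  electrical power (P = IV): kg·m²/s³  ✗
  wavelength (λ = v/f): m  ✗
  kinetic energy (E = ½mv²): kg·m²/s²  ✓ matches

Only kinetic energy has units kg·m²/s².

Answer: kinetic energy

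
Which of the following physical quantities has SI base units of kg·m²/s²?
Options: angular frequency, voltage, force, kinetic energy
Checking the SI base units of each option:
  angular frequency (ω = 2πf): 1/s  ✗
  voltage (V = IR): kg·m²/(s³·A)  ✗
  force (F = ma): kg·m/s²  ✗
  kinetic energy (E = ½mv²): kg·m²/s²  ✓ matches

Only kinetic energy has units kg·m²/s².

Answer: kinetic energy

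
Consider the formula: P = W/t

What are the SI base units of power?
Units of each symbol in P = W/t:
  W (work): kg·m²/s²
  t (time): s  → in the denominator, contributes 1/s

Multiplying the contributions: [kg·m²/s²] · [1/s]
Adding exponents of each base unit: kg: 1, m: 2, s: -3
SI base units of power: kg·m²/s³

Answer: kg·m²/s³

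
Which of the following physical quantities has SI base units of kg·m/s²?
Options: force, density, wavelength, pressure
Checking the SI base units of each option:
  force (F = ma): kg·m/s²  ✓ matches
  density (ρ = m/V): kg/m³  ✗
  wavelength (λ = v/f): m  ✗
  pressure (P = F/A): kg/(m·s²)  ✗

Only force has units kg·m/s².

Answer: force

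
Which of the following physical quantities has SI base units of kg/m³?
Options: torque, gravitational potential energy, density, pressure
Checking the SI base units of each option:
  torque (τ = Fr): kg·m²/s²  ✗
  gravitational potential energy (U = -GMm/r): kg·m²/s²  ✗
  density (ρ = m/V): kg/m³  ✓ matches
  pressure (P = F/A): kg/(m·s²)  ✗

Only density has units kg/m³.

Answer: density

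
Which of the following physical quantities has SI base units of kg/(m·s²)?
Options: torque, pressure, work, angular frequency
Checking the SI base units of each option:
  torque (τ = Fr): kg·m²/s²  ✗
  pressure (P = F/A): kg/(m·s²)  ✓ matches
  work (W = Fd): kg·m²/s²  ✗
  angular frequency (ω = 2πf): 1/s  ✗

Only pressure has units kg/(m·s²).

Answer: pressure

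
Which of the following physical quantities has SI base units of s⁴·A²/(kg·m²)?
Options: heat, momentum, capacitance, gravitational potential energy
Checking the SI base units of each option:
  heat (Q = mcΔT): kg·m²/s²  ✗
  momentum (p = mv): kg·m/s  ✗
  capacitance (C = Q/V): s⁴·A²/(kg·m²)  ✓ matches
  gravitational potential energy (U = -GMm/r): kg·m²/s²  ✗

Only capacitance has units s⁴·A²/(kg·m²).

Answer: capacitance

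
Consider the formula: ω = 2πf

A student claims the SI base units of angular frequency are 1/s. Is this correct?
Units of each symbol in ω = 2πf:
  f (frequency): 1/s
  The factor 2π is dimensionless.

Multiplying the contributions: [1/s]
Adding exponents of each base unit: s: -1
SI base units of angular frequency: 1/s

The claimed units 1/s match the derived units, so the claim is correct.

Answer: Yes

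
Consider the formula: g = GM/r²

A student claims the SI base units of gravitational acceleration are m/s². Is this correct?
Units of each symbol in g = GM/r²:
  G (gravitational constant): m³/(kg·s²)
  M (mass): kg
  r (distance): m  → to the power 2 in the denominator, contributes 1/m²

Multiplying the contributions: [m³/(kg·s²)] · [kg] · [1/m²]
Adding exponents of each base unit: m: 1, s: -2
SI base units of gravitational acceleration: m/s²

The claimed units m/s² match the derived units, so the claim is correct.

Answer: Yes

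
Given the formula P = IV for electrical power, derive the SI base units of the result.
Units of each symbol in P = IV:
  I (current): A
  V (voltage, in volts): kg·m²/(s³·A)

Multiplying the contributions: [A] · [kg·m²/(s³·A)]
Adding exponents of each base unit: kg: 1, m: 2, s: -3
SI base units of electrical power: kg·m²/s³

Answer: kg·m²/s³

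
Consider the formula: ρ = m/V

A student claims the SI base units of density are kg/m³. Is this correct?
Units of each symbol in ρ = m/V:
  m (mass): kg
  V (volume): m³  → in the denominator, contributes 1/m³

Multiplying the contributions: [kg] · [1/m³]
Adding exponents of each base unit: kg: 1, m: -3
SI base units of density: kg/m³

The claimed units kg/m³ match the derived units, so the claim is correct.

Answer: Yes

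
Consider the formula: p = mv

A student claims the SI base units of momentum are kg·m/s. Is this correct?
Units of each symbol in p = mv:
  m (mass): kg
  v (velocity): m/s

Multiplying the contributions: [kg] · [m/s]
Adding exponents of each base unit: kg: 1, m: 1, s: -1
SI base units of momentum: kg·m/s

The claimed units kg·m/s match the derived units, so the claim is correct.

Answer: Yes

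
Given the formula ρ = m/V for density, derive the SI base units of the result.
Units of each symbol in ρ = m/V:
  m (mass): kg
  V (volume): m³  → in the denominator, contributes 1/m³

Multiplying the contributions: [kg] · [1/m³]
Adding exponents of each base unit: kg: 1, m: -3
SI base units of density: kg/m³

Answer: kg/m³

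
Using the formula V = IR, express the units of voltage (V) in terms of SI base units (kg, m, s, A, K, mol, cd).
Units of each symbol in V = IR:
  I (current): A
  R (resistance, in ohms): kg·m²/(s³·A²)

Multiplying the contributions: [A] · [kg·m²/(s³·A²)]
Adding exponents of each base unit: kg: 1, m: 2, s: -3, A: -1
SI base units of voltage: kg·m²/(s³·A)

Answer: kg·m²/(s³·A)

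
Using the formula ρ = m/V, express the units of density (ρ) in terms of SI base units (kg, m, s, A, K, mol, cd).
Units of each symbol in ρ = m/V:
  m (mass): kg
  V (volume): m³  → in the denominator, contributes 1/m³

Multiplying the contributions: [kg] · [1/m³]
Adding exponents of each base unit: kg: 1, m: -3
SI base units of density: kg/m³

Answer: kg/m³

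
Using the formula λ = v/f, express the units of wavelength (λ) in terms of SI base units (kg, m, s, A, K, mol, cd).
Units of each symbol in λ = v/f:
  v (wave speed): m/s
  f (frequency): 1/s  → in the denominator, contributes s

Multiplying the contributions: [m/s] · [s]
Adding exponents of each base unit: m: 1
SI base units of wavelength: m

Answer: m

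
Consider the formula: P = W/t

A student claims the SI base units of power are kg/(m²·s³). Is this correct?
Units of each symbol in P = W/t:
  W (work): kg·m²/s²
  t (time): s  → in the denominator, contributes 1/s

Multiplying the contributions: [kg·m²/s²] · [1/s]
Adding exponents of each base unit: kg: 1, m: 2, s: -3
SI base units of power: kg·m²/s³

The claimed units kg/(m²·s³) (exponents kg: 1, m: -2, s: -3) do not match the derived units kg·m²/s³ (exponents kg: 1, m: 2, s: -3), so the claim is incorrect.

Answer: No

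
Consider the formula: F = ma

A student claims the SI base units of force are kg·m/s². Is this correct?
Units of each symbol in F = ma:
  m (mass): kg
  a (acceleration): m/s²

Multiplying the contributions: [kg] · [m/s²]
Adding exponents of each base unit: kg: 1, m: 1, s: -2
SI base units of force: kg·m/s²

The claimed units kg·m/s² match the derived units, so the claim is correct.

Answer: Yes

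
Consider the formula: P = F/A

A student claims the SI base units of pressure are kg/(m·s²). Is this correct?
Units of each symbol in P = F/A:
  F (force): kg·m/s²
  A (area): m²  → in the denominator, contributes 1/m²

Multiplying the contributions: [kg·m/s²] · [1/m²]
Adding exponents of each base unit: kg: 1, m: -1, s: -2
SI base units of pressure: kg/(m·s²)

The claimed units kg/(m·s²) match the derived units, so the claim is correct.

Answer: Yes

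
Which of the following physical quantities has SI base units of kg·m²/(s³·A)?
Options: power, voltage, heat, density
Checking the SI base units of each option:
  power (P = W/t): kg·m²/s³  ✗
  voltage (V = IR): kg·m²/(s³·A)  ✓ matches
  heat (Q = mcΔT): kg·m²/s²  ✗
  density (ρ = m/V): kg/m³  ✗

Only voltage has units kg·m²/(s³·A).

Answer: voltage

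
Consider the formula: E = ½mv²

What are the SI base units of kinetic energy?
Units of each symbol in E = ½mv²:
  m (mass): kg
  v (speed): m/s  → to the power 2, contributes m²/s²
  The factor ½ is dimensionless.

Multiplying the contributions: [kg] · [m²/s²]
Adding exponents of each base unit: kg: 1, m: 2, s: -2
SI base units of kinetic energy: kg·m²/s²

Answer: kg·m²/s²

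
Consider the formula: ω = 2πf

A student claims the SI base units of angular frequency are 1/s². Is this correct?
Units of each symbol in ω = 2πf:
  f (frequency): 1/s
  The factor 2π is dimensionless.

Multiplying the contributions: [1/s]
Adding exponents of each base unit: s: -1
SI base units of angular frequency: 1/s

The claimed units 1/s² (exponents s: -2) do not match the derived units 1/s (exponents s: -1), so the claim is incorrect.

Answer: No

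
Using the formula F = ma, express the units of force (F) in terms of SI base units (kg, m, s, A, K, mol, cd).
Units of each symbol in F = ma:
  m (mass): kg
  a (acceleration): m/s²

Multiplying the contributions: [kg] · [m/s²]
Adding exponents of each base unit: kg: 1, m: 1, s: -2
SI base units of force: kg·m/s²

Answer: kg·m/s²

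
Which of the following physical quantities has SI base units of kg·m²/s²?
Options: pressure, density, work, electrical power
Checking the SI base units of each option:
  pressure (P = F/A): kg/(m·s²)  ✗
  density (ρ = m/V): kg/m³  ✗
  work (W = Fd): kg·m²/s²  ✓ matches
  electrical power (P = IV): kg·m²/s³  ✗

Only work has units kg·m²/s².

Answer: work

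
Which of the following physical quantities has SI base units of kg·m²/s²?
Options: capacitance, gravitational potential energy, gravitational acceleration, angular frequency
Checking the SI base units of each option:
  capacitance (C = Q/V): s⁴·A²/(kg·m²)  ✗
  gravitational potential energy (U = -GMm/r): kg·m²/s²  ✓ matches
  gravitational acceleration (g = GM/r²): m/s²  ✗
  angular frequency (ω = 2πf): 1/s  ✗

Only gravitational potential energy has units kg·m²/s².

Answer: gravitational potential energy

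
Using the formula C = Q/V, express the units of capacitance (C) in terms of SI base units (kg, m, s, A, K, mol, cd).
Units of each symbol in C = Q/V:
  Q (charge, in coulombs): s·A
  V (voltage, in volts): kg·m²/(s³·A)  → in the denominator, contributes s³·A/(kg·m²)

Multiplying the contributions: [s·A] · [s³·A/(kg·m²)]
Adding exponents of each base unit: kg: -1, m: -2, s: 4, A: 2
SI base units of capacitance: s⁴·A²/(kg·m²)

Answer: s⁴·A²/(kg·m²)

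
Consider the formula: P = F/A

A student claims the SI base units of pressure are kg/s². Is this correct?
Units of each symbol in P = F/A:
  F (force): kg·m/s²
  A (area): m²  → in the denominator, contributes 1/m²

Multiplying the contributions: [kg·m/s²] · [1/m²]
Adding exponents of each base unit: kg: 1, m: -1, s: -2
SI base units of pressure: kg/(m·s²)

The claimed units kg/s² (exponents kg: 1, s: -2) do not match the derived units kg/(m·s²) (exponents kg: 1, m: -1, s: -2), so the claim is incorrect.

Answer: No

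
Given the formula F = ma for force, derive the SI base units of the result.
Units of each symbol in F = ma:
  m (mass): kg
  a (acceleration): m/s²

Multiplying the contributions: [kg] · [m/s²]
Adding exponents of each base unit: kg: 1, m: 1, s: -2
SI base units of force: kg·m/s²

Answer: kg·m/s²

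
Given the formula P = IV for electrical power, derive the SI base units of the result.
Units of each symbol in P = IV:
  I (current): A
  V (voltage, in volts): kg·m²/(s³·A)

Multiplying the contributions: [A] · [kg·m²/(s³·A)]
Adding exponents of each base unit: kg: 1, m: 2, s: -3
SI base units of electrical power: kg·m²/s³

Answer: kg·m²/s³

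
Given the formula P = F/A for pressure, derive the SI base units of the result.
Units of each symbol in P = F/A:
  F (force): kg·m/s²
  A (area): m²  → in the denominator, contributes 1/m²

Multiplying the contributions: [kg·m/s²] · [1/m²]
Adding exponents of each base unit: kg: 1, m: -1, s: -2
SI base units of pressure: kg/(m·s²)

Answer: kg/(m·s²)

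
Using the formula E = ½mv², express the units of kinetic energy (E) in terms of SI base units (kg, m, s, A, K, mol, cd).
Units of each symbol in E = ½mv²:
  m (mass): kg
  v (speed): m/s  → to the power 2, contributes m²/s²
  The factor ½ is dimensionless.

Multiplying the contributions: [kg] · [m²/s²]
Adding exponents of each base unit: kg: 1, m: 2, s: -2
SI base units of kinetic energy: kg·m²/s²

Answer: kg·m²/s²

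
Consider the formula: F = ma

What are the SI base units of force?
Units of each symbol in F = ma:
  m (mass): kg
  a (acceleration): m/s²

Multiplying the contributions: [kg] · [m/s²]
Adding exponents of each base unit: kg: 1, m: 1, s: -2
SI base units of force: kg·m/s²

Answer: kg·m/s²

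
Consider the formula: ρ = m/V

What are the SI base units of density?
Units of each symbol in ρ = m/V:
  m (mass): kg
  V (volume): m³  → in the denominator, contributes 1/m³

Multiplying the contributions: [kg] · [1/m³]
Adding exponents of each base unit: kg: 1, m: -3
SI base units of density: kg/m³

Answer: kg/m³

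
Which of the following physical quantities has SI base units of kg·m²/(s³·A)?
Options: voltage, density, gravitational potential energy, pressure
Checking the SI base units of each option:
  voltage (V = IR): kg·m²/(s³·A)  ✓ matches
  density (ρ = m/V): kg/m³  ✗
  gravitational potential energy (U = -GMm/r): kg·m²/s²  ✗
  pressure (P = F/A): kg/(m·s²)  ✗

Only voltage has units kg·m²/(s³·A).

Answer: voltage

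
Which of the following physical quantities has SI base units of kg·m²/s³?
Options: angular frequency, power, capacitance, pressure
Checking the SI base units of each option:
  angular frequency (ω = 2πf): 1/s  ✗
  power (P = W/t): kg·m²/s³  ✓ matches
  capacitance (C = Q/V): s⁴·A²/(kg·m²)  ✗
  pressure (P = F/A): kg/(m·s²)  ✗

Only power has units kg·m²/s³.

Answer: power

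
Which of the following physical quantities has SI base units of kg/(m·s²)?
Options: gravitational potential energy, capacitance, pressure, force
Checking the SI base units of each option:
  gravitational potential energy (U = -GMm/r): kg·m²/s²  ✗
  capacitance (C = Q/V): s⁴·A²/(kg·m²)  ✗
  pressure (P = F/A): kg/(m·s²)  ✓ matches
  force (F = ma): kg·m/s²  ✗

Only pressure has units kg/(m·s²).

Answer: pressure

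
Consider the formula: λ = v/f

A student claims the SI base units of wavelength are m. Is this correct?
Units of each symbol in λ = v/f:
  v (wave speed): m/s
  f (frequency): 1/s  → in the denominator, contributes s

Multiplying the contributions: [m/s] · [s]
Adding exponents of each base unit: m: 1
SI base units of wavelength: m

The claimed units m match the derived units, so the claim is correct.

Answer: Yes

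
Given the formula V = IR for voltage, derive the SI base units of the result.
Units of each symbol in V = IR:
  I (current): A
  R (resistance, in ohms): kg·m²/(s³·A²)

Multiplying the contributions: [A] · [kg·m²/(s³·A²)]
Adding exponents of each base unit: kg: 1, m: 2, s: -3, A: -1
SI base units of voltage: kg·m²/(s³·A)

Answer: kg·m²/(s³·A)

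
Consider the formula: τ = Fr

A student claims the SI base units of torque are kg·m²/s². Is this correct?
Units of each symbol in τ = Fr:
  F (force): kg·m/s²
  r (lever arm): m

Multiplying the contributions: [kg·m/s²] · [m]
Adding exponents of each base unit: kg: 1, m: 2, s: -2
SI base units of torque: kg·m²/s²

The claimed units kg·m²/s² match the derived units, so the claim is correct.

Answer: Yes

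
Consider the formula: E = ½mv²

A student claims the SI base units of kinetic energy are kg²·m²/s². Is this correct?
Units of each symbol in E = ½mv²:
  m (mass): kg
  v (speed): m/s  → to the power 2, contributes m²/s²
  The factor ½ is dimensionless.

Multiplying the contributions: [kg] · [m²/s²]
Adding exponents of each base unit: kg: 1, m: 2, s: -2
SI base units of kinetic energy: kg·m²/s²

The claimed units kg²·m²/s² (exponents kg: 2, m: 2, s: -2) do not match the derived units kg·m²/s² (exponents kg: 1, m: 2, s: -2), so the claim is incorrect.

Answer: No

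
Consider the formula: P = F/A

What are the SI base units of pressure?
Units of each symbol in P = F/A:
  F (force): kg·m/s²
  A (area): m²  → in the denominator, contributes 1/m²

Multiplying the contributions: [kg·m/s²] · [1/m²]
Adding exponents of each base unit: kg: 1, m: -1, s: -2
SI base units of pressure: kg/(m·s²)

Answer: kg/(m·s²)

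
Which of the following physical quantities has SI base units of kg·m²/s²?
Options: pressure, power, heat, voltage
Checking the SI base units of each option:
  pressure (P = F/A): kg/(m·s²)  ✗
  power (P = W/t): kg·m²/s³  ✗
  heat (Q = mcΔT): kg·m²/s²  ✓ matches
  voltage (V = IR): kg·m²/(s³·A)  ✗

Only heat has units kg·m²/s².

Answer: heat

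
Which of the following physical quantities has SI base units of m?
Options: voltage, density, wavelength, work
Checking the SI base units of each option:
  voltage (V = IR): kg·m²/(s³·A)  ✗
  density (ρ = m/V): kg/m³  ✗
  wavelength (λ = v/f): m  ✓ matches
  work (W = Fd): kg·m²/s²  ✗

Only wavelength has units m.

Answer: wavelength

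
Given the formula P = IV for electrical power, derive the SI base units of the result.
Units of each symbol in P = IV:
  I (current): A
  V (voltage, in volts): kg·m²/(s³·A)

Multiplying the contributions: [A] · [kg·m²/(s³·A)]
Adding exponents of each base unit: kg: 1, m: 2, s: -3
SI base units of electrical power: kg·m²/s³

Answer: kg·m²/s³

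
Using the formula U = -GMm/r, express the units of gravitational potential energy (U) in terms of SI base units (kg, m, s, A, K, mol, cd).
Units of each symbol in U = -GMm/r:
  G (gravitational constant): m³/(kg·s²)
  M (mass): kg
  m (mass): kg
  r (distance): m  → in the denominator, contributes 1/m
  The minus sign does not affect the units.

Multiplying the contributions: [m³/(kg·s²)] · [kg] · [kg] · [1/m]
Adding exponents of each base unit: kg: 1, m: 2, s: -2
SI base units of gravitational potential energy: kg·m²/s²

Answer: kg·m²/s²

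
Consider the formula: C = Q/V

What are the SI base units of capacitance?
Units of each symbol in C = Q/V:
  Q (charge, in coulombs): s·A
  V (voltage, in volts): kg·m²/(s³·A)  → in the denominator, contributes s³·A/(kg·m²)

Multiplying the contributions: [s·A] · [s³·A/(kg·m²)]
Adding exponents of each base unit: kg: -1, m: -2, s: 4, A: 2
SI base units of capacitance: s⁴·A²/(kg·m²)

Answer: s⁴·A²/(kg·m²)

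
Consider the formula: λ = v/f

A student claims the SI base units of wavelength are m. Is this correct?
Units of each symbol in λ = v/f:
  v (wave speed): m/s
  f (frequency): 1/s  → in the denominator, contributes s

Multiplying the contributions: [m/s] · [s]
Adding exponents of each base unit: m: 1
SI base units of wavelength: m

The claimed units m match the derived units, so the claim is correct.

Answer: Yes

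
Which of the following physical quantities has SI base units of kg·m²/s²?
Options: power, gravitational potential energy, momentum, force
Checking the SI base units of each option:
  power (P = W/t): kg·m²/s³  ✗
  gravitational potential energy (U = -GMm/r): kg·m²/s²  ✓ matches
  momentum (p = mv): kg·m/s  ✗
  force (F = ma): kg·m/s²  ✗

Only gravitational potential energy has units kg·m²/s².

Answer: gravitational potential energy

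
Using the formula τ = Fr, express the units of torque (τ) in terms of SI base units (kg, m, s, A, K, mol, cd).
Units of each symbol in τ = Fr:
  F (force): kg·m/s²
  r (lever arm): m

Multiplying the contributions: [kg·m/s²] · [m]
Adding exponents of each base unit: kg: 1, m: 2, s: -2
SI base units of torque: kg·m²/s²

Answer: kg·m²/s²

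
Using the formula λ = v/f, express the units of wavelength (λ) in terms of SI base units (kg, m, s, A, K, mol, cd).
Units of each symbol in λ = v/f:
  v (wave speed): m/s
  f (frequency): 1/s  → in the denominator, contributes s

Multiplying the contributions: [m/s] · [s]
Adding exponents of each base unit: m: 1
SI base units of wavelength: m

Answer: m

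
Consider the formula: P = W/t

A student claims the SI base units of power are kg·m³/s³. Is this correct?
Units of each symbol in P = W/t:
  W (work): kg·m²/s²
  t (time): s  → in the denominator, contributes 1/s

Multiplying the contributions: [kg·m²/s²] · [1/s]
Adding exponents of each base unit: kg: 1, m: 2, s: -3
SI base units of power: kg·m²/s³

The claimed units kg·m³/s³ (exponents kg: 1, m: 3, s: -3) do not match the derived units kg·m²/s³ (exponents kg: 1, m: 2, s: -3), so the claim is incorrect.

Answer: No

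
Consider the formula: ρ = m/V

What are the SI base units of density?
Units of each symbol in ρ = m/V:
  m (mass): kg
  V (volume): m³  → in the denominator, contributes 1/m³

Multiplying the contributions: [kg] · [1/m³]
Adding exponents of each base unit: kg: 1, m: -3
SI base units of density: kg/m³

Answer: kg/m³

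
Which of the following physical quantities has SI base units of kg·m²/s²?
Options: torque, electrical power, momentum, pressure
Checking the SI base units of each option:
  torque (τ = Fr): kg·m²/s²  ✓ matches
  electrical power (P = IV): kg·m²/s³  ✗
  momentum (p = mv): kg·m/s  ✗
  pressure (P = F/A): kg/(m·s²)  ✗

Only torque has units kg·m²/s².

Answer: torque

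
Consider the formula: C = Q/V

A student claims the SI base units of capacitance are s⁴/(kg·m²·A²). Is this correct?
Units of each symbol in C = Q/V:
  Q (charge, in coulombs): s·A
  V (voltage, in volts): kg·m²/(s³·A)  → in the denominator, contributes s³·A/(kg·m²)

Multiplying the contributions: [s·A] · [s³·A/(kg·m²)]
Adding exponents of each base unit: kg: -1, m: -2, s: 4, A: 2
SI base units of capacitance: s⁴·A²/(kg·m²)

The claimed units s⁴/(kg·m²·A²) (exponents kg: -1, m: -2, s: 4, A: -2) do not match the derived units s⁴·A²/(kg·m²) (exponents kg: -1, m: -2, s: 4, A: 2), so the claim is incorrect.

Answer: No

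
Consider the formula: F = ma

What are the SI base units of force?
Units of each symbol in F = ma:
  m (mass): kg
  a (acceleration): m/s²

Multiplying the contributions: [kg] · [m/s²]
Adding exponents of each base unit: kg: 1, m: 1, s: -2
SI base units of force: kg·m/s²

Answer: kg·m/s²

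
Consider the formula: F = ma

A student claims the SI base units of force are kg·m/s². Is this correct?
Units of each symbol in F = ma:
  m (mass): kg
  a (acceleration): m/s²

Multiplying the contributions: [kg] · [m/s²]
Adding exponents of each base unit: kg: 1, m: 1, s: -2
SI base units of force: kg·m/s²

The claimed units kg·m/s² match the derived units, so the claim is correct.

Answer: Yes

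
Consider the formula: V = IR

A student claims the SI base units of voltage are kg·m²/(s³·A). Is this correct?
Units of each symbol in V = IR:
  I (current): A
  R (resistance, in ohms): kg·m²/(s³·A²)

Multiplying the contributions: [A] · [kg·m²/(s³·A²)]
Adding exponents of each base unit: kg: 1, m: 2, s: -3, A: -1
SI base units of voltage: kg·m²/(s³·A)

The claimed units kg·m²/(s³·A) match the derived units, so the claim is correct.

Answer: Yes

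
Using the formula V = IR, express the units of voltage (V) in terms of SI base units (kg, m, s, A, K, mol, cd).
Units of each symbol in V = IR:
  I (current): A
  R (resistance, in ohms): kg·m²/(s³·A²)

Multiplying the contributions: [A] · [kg·m²/(s³·A²)]
Adding exponents of each base unit: kg: 1, m: 2, s: -3, A: -1
SI base units of voltage: kg·m²/(s³·A)

Answer: kg·m²/(s³·A)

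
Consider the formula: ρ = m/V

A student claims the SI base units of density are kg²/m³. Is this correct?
Units of each symbol in ρ = m/V:
  m (mass): kg
  V (volume): m³  → in the denominator, contributes 1/m³

Multiplying the contributions: [kg] · [1/m³]
Adding exponents of each base unit: kg: 1, m: -3
SI base units of density: kg/m³

The claimed units kg²/m³ (exponents kg: 2, m: -3) do not match the derived units kg/m³ (exponents kg: 1, m: -3), so the claim is incorrect.

Answer: No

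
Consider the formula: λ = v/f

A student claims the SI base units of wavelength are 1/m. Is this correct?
Units of each symbol in λ = v/f:
  v (wave speed): m/s
  f (frequency): 1/s  → in the denominator, contributes s

Multiplying the contributions: [m/s] · [s]
Adding exponents of each base unit: m: 1
SI base units of wavelength: m

The claimed units 1/m (exponents m: -1) do not match the derived units m (exponents m: 1), so the claim is incorrect.

Answer: No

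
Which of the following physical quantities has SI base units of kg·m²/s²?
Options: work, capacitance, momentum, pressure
Checking the SI base units of each option:
  work (W = Fd): kg·m²/s²  ✓ matches
  capacitance (C = Q/V): s⁴·A²/(kg·m²)  ✗
  momentum (p = mv): kg·m/s  ✗
  pressure (P = F/A): kg/(m·s²)  ✗

Only work has units kg·m²/s².

Answer: work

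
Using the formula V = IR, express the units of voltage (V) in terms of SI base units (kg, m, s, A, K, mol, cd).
Units of each symbol in V = IR:
  I (current): A
  R (resistance, in ohms): kg·m²/(s³·A²)

Multiplying the contributions: [A] · [kg·m²/(s³·A²)]
Adding exponents of each base unit: kg: 1, m: 2, s: -3, A: -1
SI base units of voltage: kg·m²/(s³·A)

Answer: kg·m²/(s³·A)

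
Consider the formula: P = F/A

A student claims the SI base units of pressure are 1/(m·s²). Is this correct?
Units of each symbol in P = F/A:
  F (force): kg·m/s²
  A (area): m²  → in the denominator, contributes 1/m²

Multiplying the contributions: [kg·m/s²] · [1/m²]
Adding exponents of each base unit: kg: 1, m: -1, s: -2
SI base units of pressure: kg/(m·s²)

The claimed units 1/(m·s²) (exponents m: -1, s: -2) do not match the derived units kg/(m·s²) (exponents kg: 1, m: -1, s: -2), so the claim is incorrect.

Answer: No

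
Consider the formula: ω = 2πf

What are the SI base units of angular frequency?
Units of each symbol in ω = 2πf:
  f (frequency): 1/s
  The factor 2π is dimensionless.

Multiplying the contributions: [1/s]
Adding exponents of each base unit: s: -1
SI base units of angular frequency: 1/s

Answer: 1/s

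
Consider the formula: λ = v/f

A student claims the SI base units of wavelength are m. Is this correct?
Units of each symbol in λ = v/f:
  v (wave speed): m/s
  f (frequency): 1/s  → in the denominator, contributes s

Multiplying the contributions: [m/s] · [s]
Adding exponents of each base unit: m: 1
SI base units of wavelength: m

The claimed units m match the derived units, so the claim is correct.

Answer: Yes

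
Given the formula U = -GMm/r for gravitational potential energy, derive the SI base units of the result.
Units of each symbol in U = -GMm/r:
  G (gravitational constant): m³/(kg·s²)
  M (mass): kg
  m (mass): kg
  r (distance): m  → in the denominator, contributes 1/m
  The minus sign does not affect the units.

Multiplying the contributions: [m³/(kg·s²)] · [kg] · [kg] · [1/m]
Adding exponents of each base unit: kg: 1, m: 2, s: -2
SI base units of gravitational potential energy: kg·m²/s²

Answer: kg·m²/s²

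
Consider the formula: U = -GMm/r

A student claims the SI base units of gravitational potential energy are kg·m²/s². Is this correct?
Units of each symbol in U = -GMm/r:
  G (gravitational constant): m³/(kg·s²)
  M (mass): kg
  m (mass): kg
  r (distance): m  → in the denominator, contributes 1/m
  The minus sign does not affect the units.

Multiplying the contributions: [m³/(kg·s²)] · [kg] · [kg] · [1/m]
Adding exponents of each base unit: kg: 1, m: 2, s: -2
SI base units of gravitational potential energy: kg·m²/s²

The claimed units kg·m²/s² match the derived units, so the claim is correct.

Answer: Yes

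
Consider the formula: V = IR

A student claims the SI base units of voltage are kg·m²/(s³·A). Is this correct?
Units of each symbol in V = IR:
  I (current): A
  R (resistance, in ohms): kg·m²/(s³·A²)

Multiplying the contributions: [A] · [kg·m²/(s³·A²)]
Adding exponents of each base unit: kg: 1, m: 2, s: -3, A: -1
SI base units of voltage: kg·m²/(s³·A)

The claimed units kg·m²/(s³·A) match the derived units, so the claim is correct.

Answer: Yes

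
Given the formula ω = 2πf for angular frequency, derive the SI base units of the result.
Units of each symbol in ω = 2πf:
  f (frequency): 1/s
  The factor 2π is dimensionless.

Multiplying the contributions: [1/s]
Adding exponents of each base unit: s: -1
SI base units of angular frequency: 1/s

Answer: 1/s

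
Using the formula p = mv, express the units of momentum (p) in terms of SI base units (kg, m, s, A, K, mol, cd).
Units of each symbol in p = mv:
  m (mass): kg
  v (velocity): m/s

Multiplying the contributions: [kg] · [m/s]
Adding exponents of each base unit: kg: 1, m: 1, s: -1
SI base units of momentum: kg·m/s

Answer: kg·m/s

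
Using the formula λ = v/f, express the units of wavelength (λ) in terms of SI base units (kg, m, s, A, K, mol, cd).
Units of each symbol in λ = v/f:
  v (wave speed): m/s
  f (frequency): 1/s  → in the denominator, contributes s

Multiplying the contributions: [m/s] · [s]
Adding exponents of each base unit: m: 1
SI base units of wavelength: m

Answer: m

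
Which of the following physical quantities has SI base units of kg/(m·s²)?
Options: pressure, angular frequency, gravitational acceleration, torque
Checking the SI base units of each option:
  pressure (P = F/A): kg/(m·s²)  ✓ matches
  angular frequency (ω = 2πf): 1/s  ✗
  gravitational acceleration (g = GM/r²): m/s²  ✗
  torque (τ = Fr): kg·m²/s²  ✗

Only pressure has units kg/(m·s²).

Answer: pressure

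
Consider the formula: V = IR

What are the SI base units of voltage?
Units of each symbol in V = IR:
  I (current): A
  R (resistance, in ohms): kg·m²/(s³·A²)

Multiplying the contributions: [A] · [kg·m²/(s³·A²)]
Adding exponents of each base unit: kg: 1, m: 2, s: -3, A: -1
SI base units of voltage: kg·m²/(s³·A)

Answer: kg·m²/(s³·A)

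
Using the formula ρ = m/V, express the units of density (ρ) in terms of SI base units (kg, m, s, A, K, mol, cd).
Units of each symbol in ρ = m/V:
  m (mass): kg
  V (volume): m³  → in the denominator, contributes 1/m³

Multiplying the contributions: [kg] · [1/m³]
Adding exponents of each base unit: kg: 1, m: -3
SI base units of density: kg/m³

Answer: kg/m³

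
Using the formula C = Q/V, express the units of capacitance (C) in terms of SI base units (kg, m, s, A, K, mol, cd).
Units of each symbol in C = Q/V:
  Q (charge, in coulombs): s·A
  V (voltage, in volts): kg·m²/(s³·A)  → in the denominator, contributes s³·A/(kg·m²)

Multiplying the contributions: [s·A] · [s³·A/(kg·m²)]
Adding exponents of each base unit: kg: -1, m: -2, s: 4, A: 2
SI base units of capacitance: s⁴·A²/(kg·m²)

Answer: s⁴·A²/(kg·m²)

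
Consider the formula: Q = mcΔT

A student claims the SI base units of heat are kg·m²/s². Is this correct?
Units of each symbol in Q = mcΔT:
  m (mass): kg
  c (specific heat capacity, in J/(kg·K)): m²/(s²·K)
  ΔT (temperature change): K

Multiplying the contributions: [kg] · [m²/(s²·K)] · [K]
Adding exponents of each base unit: kg: 1, m: 2, s: -2
SI base units of heat: kg·m²/s²

The claimed units kg·m²/s² match the derived units, so the claim is correct.

Answer: Yes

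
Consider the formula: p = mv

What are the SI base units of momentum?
Units of each symbol in p = mv:
  m (mass): kg
  v (velocity): m/s

Multiplying the contributions: [kg] · [m/s]
Adding exponents of each base unit: kg: 1, m: 1, s: -1
SI base units of momentum: kg·m/s

Answer: kg·m/s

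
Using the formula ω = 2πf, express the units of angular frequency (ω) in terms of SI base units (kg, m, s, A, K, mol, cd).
Units of each symbol in ω = 2πf:
  f (frequency): 1/s
  The factor 2π is dimensionless.

Multiplying the contributions: [1/s]
Adding exponents of each base unit: s: -1
SI base units of angular frequency: 1/s

Answer: 1/s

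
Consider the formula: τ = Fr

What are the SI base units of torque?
Units of each symbol in τ = Fr:
  F (force): kg·m/s²
  r (lever arm): m

Multiplying the contributions: [kg·m/s²] · [m]
Adding exponents of each base unit: kg: 1, m: 2, s: -2
SI base units of torque: kg·m²/s²

Answer: kg·m²/s²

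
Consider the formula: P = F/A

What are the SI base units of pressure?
Units of each symbol in P = F/A:
  F (force): kg·m/s²
  A (area): m²  → in the denominator, contributes 1/m²

Multiplying the contributions: [kg·m/s²] · [1/m²]
Adding exponents of each base unit: kg: 1, m: -1, s: -2
SI base units of pressure: kg/(m·s²)

Answer: kg/(m·s²)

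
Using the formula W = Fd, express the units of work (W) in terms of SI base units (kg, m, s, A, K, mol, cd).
Units of each symbol in W = Fd:
  F (force): kg·m/s²
  d (displacement): m

Multiplying the contributions: [kg·m/s²] · [m]
Adding exponents of each base unit: kg: 1, m: 2, s: -2
SI base units of work: kg·m²/s²

Answer: kg·m²/s²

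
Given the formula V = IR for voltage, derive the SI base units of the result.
Units of each symbol in V = IR:
  I (current): A
  R (resistance, in ohms): kg·m²/(s³·A²)

Multiplying the contributions: [A] · [kg·m²/(s³·A²)]
Adding exponents of each base unit: kg: 1, m: 2, s: -3, A: -1
SI base units of voltage: kg·m²/(s³·A)

Answer: kg·m²/(s³·A)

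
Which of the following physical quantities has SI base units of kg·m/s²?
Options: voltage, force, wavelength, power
Checking the SI base units of each option:
  voltage (V = IR): kg·m²/(s³·A)  ✗
  force (F = ma): kg·m/s²  ✓ matches
  wavelength (λ = v/f): m  ✗
  power (P = W/t): kg·m²/s³  ✗

Only force has units kg·m/s².

Answer: force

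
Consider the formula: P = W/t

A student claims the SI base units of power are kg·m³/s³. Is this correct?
Units of each symbol in P = W/t:
  W (work): kg·m²/s²
  t (time): s  → in the denominator, contributes 1/s

Multiplying the contributions: [kg·m²/s²] · [1/s]
Adding exponents of each base unit: kg: 1, m: 2, s: -3
SI base units of power: kg·m²/s³

The claimed units kg·m³/s³ (exponents kg: 1, m: 3, s: -3) do not match the derived units kg·m²/s³ (exponents kg: 1, m: 2, s: -3), so the claim is incorrect.

Answer: No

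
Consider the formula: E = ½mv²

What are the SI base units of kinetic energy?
Units of each symbol in E = ½mv²:
  m (mass): kg
  v (speed): m/s  → to the power 2, contributes m²/s²
  The factor ½ is dimensionless.

Multiplying the contributions: [kg] · [m²/s²]
Adding exponents of each base unit: kg: 1, m: 2, s: -2
SI base units of kinetic energy: kg·m²/s²

Answer: kg·m²/s²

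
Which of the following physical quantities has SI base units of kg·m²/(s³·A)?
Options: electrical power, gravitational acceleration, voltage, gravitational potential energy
Checking the SI base units of each option:
  electrical power (P = IV): kg·m²/s³  ✗
  gravitational acceleration (g = GM/r²): m/s²  ✗
  voltage (V = IR): kg·m²/(s³·A)  ✓ matches
  gravitational potential energy (U = -GMm/r): kg·m²/s²  ✗

Only voltage has units kg·m²/(s³·A).

Answer: voltage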